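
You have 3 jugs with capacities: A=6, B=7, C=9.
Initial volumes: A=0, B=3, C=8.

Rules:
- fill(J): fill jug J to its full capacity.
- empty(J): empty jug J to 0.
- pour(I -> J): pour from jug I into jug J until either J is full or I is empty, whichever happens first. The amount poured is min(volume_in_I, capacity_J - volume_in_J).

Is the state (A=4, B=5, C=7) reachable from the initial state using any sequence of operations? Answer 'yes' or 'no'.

BFS explored all 320 reachable states.
Reachable set includes: (0,0,0), (0,0,1), (0,0,2), (0,0,3), (0,0,4), (0,0,5), (0,0,6), (0,0,7), (0,0,8), (0,0,9), (0,1,0), (0,1,1) ...
Target (A=4, B=5, C=7) not in reachable set → no.

Answer: no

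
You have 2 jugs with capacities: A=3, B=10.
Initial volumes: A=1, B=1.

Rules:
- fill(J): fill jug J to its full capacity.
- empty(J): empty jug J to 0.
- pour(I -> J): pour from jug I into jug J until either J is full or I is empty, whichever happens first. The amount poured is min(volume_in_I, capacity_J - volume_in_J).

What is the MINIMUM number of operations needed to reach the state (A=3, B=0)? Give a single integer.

Answer: 2

Derivation:
BFS from (A=1, B=1). One shortest path:
  1. fill(A) -> (A=3 B=1)
  2. empty(B) -> (A=3 B=0)
Reached target in 2 moves.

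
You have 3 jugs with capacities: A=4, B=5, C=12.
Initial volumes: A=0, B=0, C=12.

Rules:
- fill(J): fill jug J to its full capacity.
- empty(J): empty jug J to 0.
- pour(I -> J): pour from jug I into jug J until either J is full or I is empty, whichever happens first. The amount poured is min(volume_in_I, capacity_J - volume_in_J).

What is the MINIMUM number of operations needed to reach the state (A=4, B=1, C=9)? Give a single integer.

BFS from (A=0, B=0, C=12). One shortest path:
  1. fill(A) -> (A=4 B=0 C=12)
  2. fill(B) -> (A=4 B=5 C=12)
  3. empty(C) -> (A=4 B=5 C=0)
  4. pour(A -> C) -> (A=0 B=5 C=4)
  5. pour(B -> C) -> (A=0 B=0 C=9)
  6. fill(B) -> (A=0 B=5 C=9)
  7. pour(B -> A) -> (A=4 B=1 C=9)
Reached target in 7 moves.

Answer: 7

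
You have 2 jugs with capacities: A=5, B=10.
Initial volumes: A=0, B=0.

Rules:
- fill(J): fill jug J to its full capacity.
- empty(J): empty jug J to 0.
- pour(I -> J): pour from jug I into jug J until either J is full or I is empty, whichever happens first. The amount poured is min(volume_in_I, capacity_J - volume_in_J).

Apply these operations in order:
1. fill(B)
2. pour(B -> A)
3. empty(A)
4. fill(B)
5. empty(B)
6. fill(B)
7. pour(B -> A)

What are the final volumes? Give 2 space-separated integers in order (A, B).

Step 1: fill(B) -> (A=0 B=10)
Step 2: pour(B -> A) -> (A=5 B=5)
Step 3: empty(A) -> (A=0 B=5)
Step 4: fill(B) -> (A=0 B=10)
Step 5: empty(B) -> (A=0 B=0)
Step 6: fill(B) -> (A=0 B=10)
Step 7: pour(B -> A) -> (A=5 B=5)

Answer: 5 5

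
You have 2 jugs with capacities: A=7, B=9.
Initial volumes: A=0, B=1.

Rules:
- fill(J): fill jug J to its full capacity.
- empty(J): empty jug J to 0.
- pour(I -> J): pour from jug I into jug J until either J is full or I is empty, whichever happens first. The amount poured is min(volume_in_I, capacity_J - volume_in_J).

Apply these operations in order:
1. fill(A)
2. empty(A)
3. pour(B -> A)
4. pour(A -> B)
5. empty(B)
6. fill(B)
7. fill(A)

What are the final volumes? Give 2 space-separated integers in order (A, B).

Answer: 7 9

Derivation:
Step 1: fill(A) -> (A=7 B=1)
Step 2: empty(A) -> (A=0 B=1)
Step 3: pour(B -> A) -> (A=1 B=0)
Step 4: pour(A -> B) -> (A=0 B=1)
Step 5: empty(B) -> (A=0 B=0)
Step 6: fill(B) -> (A=0 B=9)
Step 7: fill(A) -> (A=7 B=9)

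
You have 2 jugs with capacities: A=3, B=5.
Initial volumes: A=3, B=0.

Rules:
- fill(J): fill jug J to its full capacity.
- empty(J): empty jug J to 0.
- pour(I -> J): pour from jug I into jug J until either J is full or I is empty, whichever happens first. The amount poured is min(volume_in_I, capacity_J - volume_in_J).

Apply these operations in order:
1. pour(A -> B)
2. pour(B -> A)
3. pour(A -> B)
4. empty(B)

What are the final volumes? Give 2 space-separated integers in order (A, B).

Answer: 0 0

Derivation:
Step 1: pour(A -> B) -> (A=0 B=3)
Step 2: pour(B -> A) -> (A=3 B=0)
Step 3: pour(A -> B) -> (A=0 B=3)
Step 4: empty(B) -> (A=0 B=0)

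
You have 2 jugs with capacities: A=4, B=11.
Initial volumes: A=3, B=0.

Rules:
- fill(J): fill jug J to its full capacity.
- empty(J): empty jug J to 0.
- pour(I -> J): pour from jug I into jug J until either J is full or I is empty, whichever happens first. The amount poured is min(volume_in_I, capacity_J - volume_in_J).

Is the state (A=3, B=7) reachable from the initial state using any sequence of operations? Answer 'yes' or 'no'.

Answer: no

Derivation:
BFS explored all 30 reachable states.
Reachable set includes: (0,0), (0,1), (0,2), (0,3), (0,4), (0,5), (0,6), (0,7), (0,8), (0,9), (0,10), (0,11) ...
Target (A=3, B=7) not in reachable set → no.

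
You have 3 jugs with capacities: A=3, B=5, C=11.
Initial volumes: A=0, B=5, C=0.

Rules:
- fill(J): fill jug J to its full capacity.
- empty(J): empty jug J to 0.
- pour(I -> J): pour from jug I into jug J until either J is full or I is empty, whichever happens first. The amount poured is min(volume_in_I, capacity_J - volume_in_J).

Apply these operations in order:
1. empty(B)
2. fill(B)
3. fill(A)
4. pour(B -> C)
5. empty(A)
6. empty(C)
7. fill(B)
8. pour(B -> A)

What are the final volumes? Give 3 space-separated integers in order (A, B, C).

Step 1: empty(B) -> (A=0 B=0 C=0)
Step 2: fill(B) -> (A=0 B=5 C=0)
Step 3: fill(A) -> (A=3 B=5 C=0)
Step 4: pour(B -> C) -> (A=3 B=0 C=5)
Step 5: empty(A) -> (A=0 B=0 C=5)
Step 6: empty(C) -> (A=0 B=0 C=0)
Step 7: fill(B) -> (A=0 B=5 C=0)
Step 8: pour(B -> A) -> (A=3 B=2 C=0)

Answer: 3 2 0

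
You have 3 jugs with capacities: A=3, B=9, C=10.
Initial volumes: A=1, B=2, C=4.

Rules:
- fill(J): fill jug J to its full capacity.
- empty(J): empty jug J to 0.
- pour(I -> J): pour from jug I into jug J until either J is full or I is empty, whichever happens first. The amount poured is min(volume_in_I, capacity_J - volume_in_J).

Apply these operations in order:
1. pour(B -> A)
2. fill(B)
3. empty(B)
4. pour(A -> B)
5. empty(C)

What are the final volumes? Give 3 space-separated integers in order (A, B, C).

Step 1: pour(B -> A) -> (A=3 B=0 C=4)
Step 2: fill(B) -> (A=3 B=9 C=4)
Step 3: empty(B) -> (A=3 B=0 C=4)
Step 4: pour(A -> B) -> (A=0 B=3 C=4)
Step 5: empty(C) -> (A=0 B=3 C=0)

Answer: 0 3 0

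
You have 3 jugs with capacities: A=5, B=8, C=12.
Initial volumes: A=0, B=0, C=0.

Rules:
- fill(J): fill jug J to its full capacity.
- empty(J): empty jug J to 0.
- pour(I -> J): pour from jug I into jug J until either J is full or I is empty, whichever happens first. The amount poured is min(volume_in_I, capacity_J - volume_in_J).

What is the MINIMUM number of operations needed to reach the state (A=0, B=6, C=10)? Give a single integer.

BFS from (A=0, B=0, C=0). One shortest path:
  1. fill(B) -> (A=0 B=8 C=0)
  2. pour(B -> A) -> (A=5 B=3 C=0)
  3. pour(A -> C) -> (A=0 B=3 C=5)
  4. pour(B -> A) -> (A=3 B=0 C=5)
  5. fill(B) -> (A=3 B=8 C=5)
  6. pour(B -> A) -> (A=5 B=6 C=5)
  7. pour(A -> C) -> (A=0 B=6 C=10)
Reached target in 7 moves.

Answer: 7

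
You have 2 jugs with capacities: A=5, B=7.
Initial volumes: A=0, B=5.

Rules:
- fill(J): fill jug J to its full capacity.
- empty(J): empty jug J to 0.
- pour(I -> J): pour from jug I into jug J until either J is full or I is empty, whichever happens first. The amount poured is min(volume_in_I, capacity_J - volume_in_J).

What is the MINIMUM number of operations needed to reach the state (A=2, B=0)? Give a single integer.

BFS from (A=0, B=5). One shortest path:
  1. fill(B) -> (A=0 B=7)
  2. pour(B -> A) -> (A=5 B=2)
  3. empty(A) -> (A=0 B=2)
  4. pour(B -> A) -> (A=2 B=0)
Reached target in 4 moves.

Answer: 4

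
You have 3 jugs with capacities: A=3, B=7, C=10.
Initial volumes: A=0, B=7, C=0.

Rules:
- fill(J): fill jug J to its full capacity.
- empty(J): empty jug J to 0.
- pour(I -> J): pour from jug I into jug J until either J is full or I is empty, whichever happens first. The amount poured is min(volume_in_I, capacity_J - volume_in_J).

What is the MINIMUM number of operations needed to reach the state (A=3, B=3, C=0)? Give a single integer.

BFS from (A=0, B=7, C=0). One shortest path:
  1. fill(A) -> (A=3 B=7 C=0)
  2. empty(B) -> (A=3 B=0 C=0)
  3. pour(A -> B) -> (A=0 B=3 C=0)
  4. fill(A) -> (A=3 B=3 C=0)
Reached target in 4 moves.

Answer: 4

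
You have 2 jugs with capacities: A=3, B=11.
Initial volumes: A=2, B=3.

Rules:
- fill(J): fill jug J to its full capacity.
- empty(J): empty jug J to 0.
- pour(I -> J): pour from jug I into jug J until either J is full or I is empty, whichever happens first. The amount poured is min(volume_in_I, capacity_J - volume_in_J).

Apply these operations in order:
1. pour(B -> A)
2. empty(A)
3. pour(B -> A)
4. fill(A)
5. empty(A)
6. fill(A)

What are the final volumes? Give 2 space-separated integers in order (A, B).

Answer: 3 0

Derivation:
Step 1: pour(B -> A) -> (A=3 B=2)
Step 2: empty(A) -> (A=0 B=2)
Step 3: pour(B -> A) -> (A=2 B=0)
Step 4: fill(A) -> (A=3 B=0)
Step 5: empty(A) -> (A=0 B=0)
Step 6: fill(A) -> (A=3 B=0)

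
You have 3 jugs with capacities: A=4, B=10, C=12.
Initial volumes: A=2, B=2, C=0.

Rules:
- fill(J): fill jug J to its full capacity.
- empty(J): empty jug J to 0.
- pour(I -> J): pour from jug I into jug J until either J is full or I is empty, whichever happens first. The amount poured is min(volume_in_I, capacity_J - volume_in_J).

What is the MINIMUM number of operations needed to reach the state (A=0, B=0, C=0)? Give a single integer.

BFS from (A=2, B=2, C=0). One shortest path:
  1. empty(A) -> (A=0 B=2 C=0)
  2. empty(B) -> (A=0 B=0 C=0)
Reached target in 2 moves.

Answer: 2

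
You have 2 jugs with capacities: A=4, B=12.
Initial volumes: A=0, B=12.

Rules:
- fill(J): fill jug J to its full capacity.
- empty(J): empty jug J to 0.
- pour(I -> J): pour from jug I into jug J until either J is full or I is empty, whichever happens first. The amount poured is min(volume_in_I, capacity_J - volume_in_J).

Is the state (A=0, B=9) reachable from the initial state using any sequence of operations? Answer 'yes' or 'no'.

Answer: no

Derivation:
BFS explored all 8 reachable states.
Reachable set includes: (0,0), (0,4), (0,8), (0,12), (4,0), (4,4), (4,8), (4,12)
Target (A=0, B=9) not in reachable set → no.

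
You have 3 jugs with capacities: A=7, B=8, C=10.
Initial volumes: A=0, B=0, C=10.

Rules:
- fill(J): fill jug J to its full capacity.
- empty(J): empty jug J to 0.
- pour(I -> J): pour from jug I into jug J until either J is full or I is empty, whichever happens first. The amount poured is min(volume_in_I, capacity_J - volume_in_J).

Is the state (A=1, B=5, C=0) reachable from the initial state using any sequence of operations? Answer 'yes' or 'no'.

Answer: yes

Derivation:
BFS from (A=0, B=0, C=10):
  1. fill(B) -> (A=0 B=8 C=10)
  2. empty(C) -> (A=0 B=8 C=0)
  3. pour(B -> A) -> (A=7 B=1 C=0)
  4. pour(A -> C) -> (A=0 B=1 C=7)
  5. pour(B -> A) -> (A=1 B=0 C=7)
  6. fill(B) -> (A=1 B=8 C=7)
  7. pour(B -> C) -> (A=1 B=5 C=10)
  8. empty(C) -> (A=1 B=5 C=0)
Target reached → yes.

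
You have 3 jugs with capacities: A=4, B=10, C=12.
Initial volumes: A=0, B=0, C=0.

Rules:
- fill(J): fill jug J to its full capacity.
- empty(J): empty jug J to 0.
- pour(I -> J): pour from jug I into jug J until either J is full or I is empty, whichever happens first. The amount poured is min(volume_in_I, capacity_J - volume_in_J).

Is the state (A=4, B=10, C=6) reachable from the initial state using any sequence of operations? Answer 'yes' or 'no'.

Answer: yes

Derivation:
BFS from (A=0, B=0, C=0):
  1. fill(B) -> (A=0 B=10 C=0)
  2. pour(B -> A) -> (A=4 B=6 C=0)
  3. pour(B -> C) -> (A=4 B=0 C=6)
  4. fill(B) -> (A=4 B=10 C=6)
Target reached → yes.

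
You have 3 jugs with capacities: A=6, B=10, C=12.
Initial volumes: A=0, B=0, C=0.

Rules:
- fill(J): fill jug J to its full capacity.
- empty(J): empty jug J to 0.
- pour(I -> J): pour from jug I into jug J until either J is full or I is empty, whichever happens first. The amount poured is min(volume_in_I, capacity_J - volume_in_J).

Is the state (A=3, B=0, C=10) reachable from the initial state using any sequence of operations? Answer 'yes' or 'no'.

BFS explored all 128 reachable states.
Reachable set includes: (0,0,0), (0,0,2), (0,0,4), (0,0,6), (0,0,8), (0,0,10), (0,0,12), (0,2,0), (0,2,2), (0,2,4), (0,2,6), (0,2,8) ...
Target (A=3, B=0, C=10) not in reachable set → no.

Answer: no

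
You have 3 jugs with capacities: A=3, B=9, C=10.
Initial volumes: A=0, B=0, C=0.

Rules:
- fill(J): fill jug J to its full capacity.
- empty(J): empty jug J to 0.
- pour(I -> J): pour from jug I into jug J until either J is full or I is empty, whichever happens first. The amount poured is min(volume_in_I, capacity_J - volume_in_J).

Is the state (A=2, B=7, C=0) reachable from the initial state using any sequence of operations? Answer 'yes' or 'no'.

BFS from (A=0, B=0, C=0):
  1. fill(A) -> (A=3 B=0 C=0)
  2. fill(B) -> (A=3 B=9 C=0)
  3. pour(A -> C) -> (A=0 B=9 C=3)
  4. pour(B -> C) -> (A=0 B=2 C=10)
  5. pour(C -> A) -> (A=3 B=2 C=7)
  6. empty(A) -> (A=0 B=2 C=7)
  7. pour(B -> A) -> (A=2 B=0 C=7)
  8. pour(C -> B) -> (A=2 B=7 C=0)
Target reached → yes.

Answer: yes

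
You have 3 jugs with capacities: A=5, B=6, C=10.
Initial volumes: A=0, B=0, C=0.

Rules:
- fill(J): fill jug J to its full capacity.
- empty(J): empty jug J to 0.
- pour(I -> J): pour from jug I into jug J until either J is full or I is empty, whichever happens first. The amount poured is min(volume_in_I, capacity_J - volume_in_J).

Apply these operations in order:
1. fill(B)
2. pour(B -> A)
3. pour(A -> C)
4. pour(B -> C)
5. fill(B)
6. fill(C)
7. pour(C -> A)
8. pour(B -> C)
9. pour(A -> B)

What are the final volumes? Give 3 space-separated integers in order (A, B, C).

Step 1: fill(B) -> (A=0 B=6 C=0)
Step 2: pour(B -> A) -> (A=5 B=1 C=0)
Step 3: pour(A -> C) -> (A=0 B=1 C=5)
Step 4: pour(B -> C) -> (A=0 B=0 C=6)
Step 5: fill(B) -> (A=0 B=6 C=6)
Step 6: fill(C) -> (A=0 B=6 C=10)
Step 7: pour(C -> A) -> (A=5 B=6 C=5)
Step 8: pour(B -> C) -> (A=5 B=1 C=10)
Step 9: pour(A -> B) -> (A=0 B=6 C=10)

Answer: 0 6 10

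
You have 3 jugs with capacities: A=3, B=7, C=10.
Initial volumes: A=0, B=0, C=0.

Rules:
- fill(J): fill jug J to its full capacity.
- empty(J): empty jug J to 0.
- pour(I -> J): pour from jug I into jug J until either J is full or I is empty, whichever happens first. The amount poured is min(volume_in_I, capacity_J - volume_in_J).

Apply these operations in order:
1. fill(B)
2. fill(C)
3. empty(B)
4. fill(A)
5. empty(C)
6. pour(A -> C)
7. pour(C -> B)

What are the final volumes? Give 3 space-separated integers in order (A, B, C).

Step 1: fill(B) -> (A=0 B=7 C=0)
Step 2: fill(C) -> (A=0 B=7 C=10)
Step 3: empty(B) -> (A=0 B=0 C=10)
Step 4: fill(A) -> (A=3 B=0 C=10)
Step 5: empty(C) -> (A=3 B=0 C=0)
Step 6: pour(A -> C) -> (A=0 B=0 C=3)
Step 7: pour(C -> B) -> (A=0 B=3 C=0)

Answer: 0 3 0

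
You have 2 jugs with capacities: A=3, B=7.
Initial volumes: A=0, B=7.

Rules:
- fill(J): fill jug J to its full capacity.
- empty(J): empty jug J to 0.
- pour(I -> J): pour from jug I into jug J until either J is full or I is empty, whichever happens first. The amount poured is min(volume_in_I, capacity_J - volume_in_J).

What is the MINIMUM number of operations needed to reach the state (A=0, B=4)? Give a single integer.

BFS from (A=0, B=7). One shortest path:
  1. pour(B -> A) -> (A=3 B=4)
  2. empty(A) -> (A=0 B=4)
Reached target in 2 moves.

Answer: 2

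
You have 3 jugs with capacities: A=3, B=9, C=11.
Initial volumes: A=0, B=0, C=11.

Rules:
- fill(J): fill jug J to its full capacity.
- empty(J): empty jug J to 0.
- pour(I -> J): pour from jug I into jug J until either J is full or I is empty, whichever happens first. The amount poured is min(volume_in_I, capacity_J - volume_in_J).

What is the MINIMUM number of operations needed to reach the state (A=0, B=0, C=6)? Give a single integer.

Answer: 5

Derivation:
BFS from (A=0, B=0, C=11). One shortest path:
  1. fill(A) -> (A=3 B=0 C=11)
  2. empty(C) -> (A=3 B=0 C=0)
  3. pour(A -> C) -> (A=0 B=0 C=3)
  4. fill(A) -> (A=3 B=0 C=3)
  5. pour(A -> C) -> (A=0 B=0 C=6)
Reached target in 5 moves.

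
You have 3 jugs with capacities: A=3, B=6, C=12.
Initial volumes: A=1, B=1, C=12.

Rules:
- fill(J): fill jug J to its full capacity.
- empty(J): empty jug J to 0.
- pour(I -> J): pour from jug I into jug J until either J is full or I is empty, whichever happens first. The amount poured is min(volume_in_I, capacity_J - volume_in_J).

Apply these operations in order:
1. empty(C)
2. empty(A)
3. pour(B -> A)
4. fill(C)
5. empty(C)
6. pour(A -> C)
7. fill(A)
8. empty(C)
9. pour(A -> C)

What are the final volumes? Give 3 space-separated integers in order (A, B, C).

Step 1: empty(C) -> (A=1 B=1 C=0)
Step 2: empty(A) -> (A=0 B=1 C=0)
Step 3: pour(B -> A) -> (A=1 B=0 C=0)
Step 4: fill(C) -> (A=1 B=0 C=12)
Step 5: empty(C) -> (A=1 B=0 C=0)
Step 6: pour(A -> C) -> (A=0 B=0 C=1)
Step 7: fill(A) -> (A=3 B=0 C=1)
Step 8: empty(C) -> (A=3 B=0 C=0)
Step 9: pour(A -> C) -> (A=0 B=0 C=3)

Answer: 0 0 3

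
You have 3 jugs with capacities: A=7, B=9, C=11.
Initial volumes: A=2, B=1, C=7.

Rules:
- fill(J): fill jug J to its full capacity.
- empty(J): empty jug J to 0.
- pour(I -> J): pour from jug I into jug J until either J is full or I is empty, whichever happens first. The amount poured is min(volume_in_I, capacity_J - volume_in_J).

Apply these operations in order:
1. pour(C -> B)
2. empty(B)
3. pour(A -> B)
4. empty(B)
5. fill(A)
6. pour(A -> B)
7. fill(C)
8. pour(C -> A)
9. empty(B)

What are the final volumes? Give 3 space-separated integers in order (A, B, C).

Step 1: pour(C -> B) -> (A=2 B=8 C=0)
Step 2: empty(B) -> (A=2 B=0 C=0)
Step 3: pour(A -> B) -> (A=0 B=2 C=0)
Step 4: empty(B) -> (A=0 B=0 C=0)
Step 5: fill(A) -> (A=7 B=0 C=0)
Step 6: pour(A -> B) -> (A=0 B=7 C=0)
Step 7: fill(C) -> (A=0 B=7 C=11)
Step 8: pour(C -> A) -> (A=7 B=7 C=4)
Step 9: empty(B) -> (A=7 B=0 C=4)

Answer: 7 0 4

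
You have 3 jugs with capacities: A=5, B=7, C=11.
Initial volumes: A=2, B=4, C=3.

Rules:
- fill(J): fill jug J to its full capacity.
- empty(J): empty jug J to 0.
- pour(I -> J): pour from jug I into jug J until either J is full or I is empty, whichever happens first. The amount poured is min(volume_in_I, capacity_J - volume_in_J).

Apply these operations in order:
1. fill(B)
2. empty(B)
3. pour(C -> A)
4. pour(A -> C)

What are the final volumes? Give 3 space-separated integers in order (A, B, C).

Answer: 0 0 5

Derivation:
Step 1: fill(B) -> (A=2 B=7 C=3)
Step 2: empty(B) -> (A=2 B=0 C=3)
Step 3: pour(C -> A) -> (A=5 B=0 C=0)
Step 4: pour(A -> C) -> (A=0 B=0 C=5)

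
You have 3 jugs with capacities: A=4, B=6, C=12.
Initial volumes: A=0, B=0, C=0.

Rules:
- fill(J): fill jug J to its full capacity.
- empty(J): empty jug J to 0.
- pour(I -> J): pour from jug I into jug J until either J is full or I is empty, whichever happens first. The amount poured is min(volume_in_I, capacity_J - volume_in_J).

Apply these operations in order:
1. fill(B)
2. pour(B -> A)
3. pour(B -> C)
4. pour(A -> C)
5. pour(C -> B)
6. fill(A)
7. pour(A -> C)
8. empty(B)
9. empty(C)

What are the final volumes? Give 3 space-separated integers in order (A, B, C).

Step 1: fill(B) -> (A=0 B=6 C=0)
Step 2: pour(B -> A) -> (A=4 B=2 C=0)
Step 3: pour(B -> C) -> (A=4 B=0 C=2)
Step 4: pour(A -> C) -> (A=0 B=0 C=6)
Step 5: pour(C -> B) -> (A=0 B=6 C=0)
Step 6: fill(A) -> (A=4 B=6 C=0)
Step 7: pour(A -> C) -> (A=0 B=6 C=4)
Step 8: empty(B) -> (A=0 B=0 C=4)
Step 9: empty(C) -> (A=0 B=0 C=0)

Answer: 0 0 0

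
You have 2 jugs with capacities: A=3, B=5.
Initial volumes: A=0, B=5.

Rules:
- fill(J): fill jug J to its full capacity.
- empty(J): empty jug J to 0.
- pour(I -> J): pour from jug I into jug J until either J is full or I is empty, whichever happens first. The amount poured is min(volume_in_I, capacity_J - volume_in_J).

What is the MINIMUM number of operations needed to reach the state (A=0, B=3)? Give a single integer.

BFS from (A=0, B=5). One shortest path:
  1. fill(A) -> (A=3 B=5)
  2. empty(B) -> (A=3 B=0)
  3. pour(A -> B) -> (A=0 B=3)
Reached target in 3 moves.

Answer: 3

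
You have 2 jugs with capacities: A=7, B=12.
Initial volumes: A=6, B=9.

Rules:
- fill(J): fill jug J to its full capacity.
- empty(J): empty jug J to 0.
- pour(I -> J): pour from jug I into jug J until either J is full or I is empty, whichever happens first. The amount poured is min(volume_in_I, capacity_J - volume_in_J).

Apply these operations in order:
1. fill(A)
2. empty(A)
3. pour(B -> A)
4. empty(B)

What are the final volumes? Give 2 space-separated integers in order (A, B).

Answer: 7 0

Derivation:
Step 1: fill(A) -> (A=7 B=9)
Step 2: empty(A) -> (A=0 B=9)
Step 3: pour(B -> A) -> (A=7 B=2)
Step 4: empty(B) -> (A=7 B=0)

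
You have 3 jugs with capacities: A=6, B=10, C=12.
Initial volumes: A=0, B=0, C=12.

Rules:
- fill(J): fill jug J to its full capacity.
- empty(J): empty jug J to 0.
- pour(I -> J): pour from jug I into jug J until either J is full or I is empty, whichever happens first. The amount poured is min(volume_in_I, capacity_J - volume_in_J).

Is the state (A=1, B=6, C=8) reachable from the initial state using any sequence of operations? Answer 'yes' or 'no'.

BFS explored all 128 reachable states.
Reachable set includes: (0,0,0), (0,0,2), (0,0,4), (0,0,6), (0,0,8), (0,0,10), (0,0,12), (0,2,0), (0,2,2), (0,2,4), (0,2,6), (0,2,8) ...
Target (A=1, B=6, C=8) not in reachable set → no.

Answer: no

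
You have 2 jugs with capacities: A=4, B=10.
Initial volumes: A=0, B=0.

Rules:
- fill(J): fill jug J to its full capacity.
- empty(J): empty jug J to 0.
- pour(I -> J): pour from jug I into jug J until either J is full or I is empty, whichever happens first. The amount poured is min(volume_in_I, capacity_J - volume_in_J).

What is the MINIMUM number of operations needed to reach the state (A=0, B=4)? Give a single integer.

Answer: 2

Derivation:
BFS from (A=0, B=0). One shortest path:
  1. fill(A) -> (A=4 B=0)
  2. pour(A -> B) -> (A=0 B=4)
Reached target in 2 moves.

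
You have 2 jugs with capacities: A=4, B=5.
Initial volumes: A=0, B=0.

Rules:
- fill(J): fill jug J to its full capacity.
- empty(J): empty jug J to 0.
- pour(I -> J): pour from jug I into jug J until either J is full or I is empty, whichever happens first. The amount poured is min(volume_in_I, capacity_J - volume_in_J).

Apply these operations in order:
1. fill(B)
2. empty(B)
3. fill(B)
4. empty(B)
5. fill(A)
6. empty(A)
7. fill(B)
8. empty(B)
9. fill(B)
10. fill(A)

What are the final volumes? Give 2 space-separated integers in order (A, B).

Answer: 4 5

Derivation:
Step 1: fill(B) -> (A=0 B=5)
Step 2: empty(B) -> (A=0 B=0)
Step 3: fill(B) -> (A=0 B=5)
Step 4: empty(B) -> (A=0 B=0)
Step 5: fill(A) -> (A=4 B=0)
Step 6: empty(A) -> (A=0 B=0)
Step 7: fill(B) -> (A=0 B=5)
Step 8: empty(B) -> (A=0 B=0)
Step 9: fill(B) -> (A=0 B=5)
Step 10: fill(A) -> (A=4 B=5)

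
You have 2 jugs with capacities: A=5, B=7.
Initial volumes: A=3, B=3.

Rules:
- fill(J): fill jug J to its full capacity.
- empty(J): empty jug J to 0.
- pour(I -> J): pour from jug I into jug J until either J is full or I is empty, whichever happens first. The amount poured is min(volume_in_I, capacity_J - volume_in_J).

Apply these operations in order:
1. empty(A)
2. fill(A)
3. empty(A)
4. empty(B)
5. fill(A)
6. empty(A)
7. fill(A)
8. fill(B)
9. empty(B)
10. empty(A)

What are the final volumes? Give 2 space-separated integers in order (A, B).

Step 1: empty(A) -> (A=0 B=3)
Step 2: fill(A) -> (A=5 B=3)
Step 3: empty(A) -> (A=0 B=3)
Step 4: empty(B) -> (A=0 B=0)
Step 5: fill(A) -> (A=5 B=0)
Step 6: empty(A) -> (A=0 B=0)
Step 7: fill(A) -> (A=5 B=0)
Step 8: fill(B) -> (A=5 B=7)
Step 9: empty(B) -> (A=5 B=0)
Step 10: empty(A) -> (A=0 B=0)

Answer: 0 0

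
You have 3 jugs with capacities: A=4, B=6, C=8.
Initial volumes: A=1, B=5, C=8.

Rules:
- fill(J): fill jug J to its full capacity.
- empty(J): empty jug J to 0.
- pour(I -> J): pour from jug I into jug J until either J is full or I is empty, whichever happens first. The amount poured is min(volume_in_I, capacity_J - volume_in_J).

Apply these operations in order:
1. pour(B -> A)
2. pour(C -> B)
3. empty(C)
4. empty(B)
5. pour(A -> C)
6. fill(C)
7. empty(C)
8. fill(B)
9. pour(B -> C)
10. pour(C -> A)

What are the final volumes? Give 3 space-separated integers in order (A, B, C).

Step 1: pour(B -> A) -> (A=4 B=2 C=8)
Step 2: pour(C -> B) -> (A=4 B=6 C=4)
Step 3: empty(C) -> (A=4 B=6 C=0)
Step 4: empty(B) -> (A=4 B=0 C=0)
Step 5: pour(A -> C) -> (A=0 B=0 C=4)
Step 6: fill(C) -> (A=0 B=0 C=8)
Step 7: empty(C) -> (A=0 B=0 C=0)
Step 8: fill(B) -> (A=0 B=6 C=0)
Step 9: pour(B -> C) -> (A=0 B=0 C=6)
Step 10: pour(C -> A) -> (A=4 B=0 C=2)

Answer: 4 0 2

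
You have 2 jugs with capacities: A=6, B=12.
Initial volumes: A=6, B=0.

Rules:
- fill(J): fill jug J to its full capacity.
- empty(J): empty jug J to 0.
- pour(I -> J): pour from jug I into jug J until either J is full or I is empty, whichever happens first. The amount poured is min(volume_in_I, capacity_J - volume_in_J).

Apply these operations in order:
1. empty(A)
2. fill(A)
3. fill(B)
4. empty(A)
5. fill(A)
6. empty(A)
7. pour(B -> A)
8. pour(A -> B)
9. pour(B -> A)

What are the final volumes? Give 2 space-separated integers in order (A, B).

Answer: 6 6

Derivation:
Step 1: empty(A) -> (A=0 B=0)
Step 2: fill(A) -> (A=6 B=0)
Step 3: fill(B) -> (A=6 B=12)
Step 4: empty(A) -> (A=0 B=12)
Step 5: fill(A) -> (A=6 B=12)
Step 6: empty(A) -> (A=0 B=12)
Step 7: pour(B -> A) -> (A=6 B=6)
Step 8: pour(A -> B) -> (A=0 B=12)
Step 9: pour(B -> A) -> (A=6 B=6)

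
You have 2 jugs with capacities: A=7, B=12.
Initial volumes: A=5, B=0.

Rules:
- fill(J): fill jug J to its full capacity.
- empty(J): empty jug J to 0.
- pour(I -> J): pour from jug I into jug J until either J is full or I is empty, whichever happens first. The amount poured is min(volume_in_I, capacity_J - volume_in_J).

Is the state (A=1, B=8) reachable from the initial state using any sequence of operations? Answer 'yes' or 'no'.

BFS explored all 38 reachable states.
Reachable set includes: (0,0), (0,1), (0,2), (0,3), (0,4), (0,5), (0,6), (0,7), (0,8), (0,9), (0,10), (0,11) ...
Target (A=1, B=8) not in reachable set → no.

Answer: no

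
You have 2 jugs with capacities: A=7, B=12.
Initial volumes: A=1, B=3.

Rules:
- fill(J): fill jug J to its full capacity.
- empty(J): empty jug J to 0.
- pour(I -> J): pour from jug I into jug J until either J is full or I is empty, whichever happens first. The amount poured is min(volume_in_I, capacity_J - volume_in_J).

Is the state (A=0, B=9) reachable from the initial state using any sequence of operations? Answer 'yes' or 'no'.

BFS from (A=1, B=3):
  1. pour(B -> A) -> (A=4 B=0)
  2. fill(B) -> (A=4 B=12)
  3. pour(B -> A) -> (A=7 B=9)
  4. empty(A) -> (A=0 B=9)
Target reached → yes.

Answer: yes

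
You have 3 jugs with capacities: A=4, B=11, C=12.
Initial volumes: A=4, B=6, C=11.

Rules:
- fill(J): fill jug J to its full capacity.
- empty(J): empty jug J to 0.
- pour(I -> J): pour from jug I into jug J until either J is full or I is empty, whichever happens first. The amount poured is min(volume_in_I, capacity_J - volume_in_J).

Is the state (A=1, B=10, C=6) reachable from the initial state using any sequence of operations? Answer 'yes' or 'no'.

BFS explored all 450 reachable states.
Reachable set includes: (0,0,0), (0,0,1), (0,0,2), (0,0,3), (0,0,4), (0,0,5), (0,0,6), (0,0,7), (0,0,8), (0,0,9), (0,0,10), (0,0,11) ...
Target (A=1, B=10, C=6) not in reachable set → no.

Answer: no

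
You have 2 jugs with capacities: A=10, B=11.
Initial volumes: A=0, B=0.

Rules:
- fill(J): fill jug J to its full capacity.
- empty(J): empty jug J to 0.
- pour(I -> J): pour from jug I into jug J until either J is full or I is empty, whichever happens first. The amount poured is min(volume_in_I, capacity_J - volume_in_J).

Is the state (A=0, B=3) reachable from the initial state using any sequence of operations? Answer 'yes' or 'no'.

BFS from (A=0, B=0):
  1. fill(B) -> (A=0 B=11)
  2. pour(B -> A) -> (A=10 B=1)
  3. empty(A) -> (A=0 B=1)
  4. pour(B -> A) -> (A=1 B=0)
  5. fill(B) -> (A=1 B=11)
  6. pour(B -> A) -> (A=10 B=2)
  7. empty(A) -> (A=0 B=2)
  8. pour(B -> A) -> (A=2 B=0)
  9. fill(B) -> (A=2 B=11)
  10. pour(B -> A) -> (A=10 B=3)
  11. empty(A) -> (A=0 B=3)
Target reached → yes.

Answer: yes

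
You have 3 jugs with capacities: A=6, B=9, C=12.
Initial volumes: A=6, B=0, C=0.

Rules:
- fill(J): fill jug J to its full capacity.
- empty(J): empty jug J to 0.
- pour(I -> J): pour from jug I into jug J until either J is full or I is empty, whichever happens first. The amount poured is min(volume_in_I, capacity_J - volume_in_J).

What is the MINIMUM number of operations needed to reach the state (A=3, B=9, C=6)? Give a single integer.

Answer: 4

Derivation:
BFS from (A=6, B=0, C=0). One shortest path:
  1. fill(C) -> (A=6 B=0 C=12)
  2. pour(A -> B) -> (A=0 B=6 C=12)
  3. pour(C -> A) -> (A=6 B=6 C=6)
  4. pour(A -> B) -> (A=3 B=9 C=6)
Reached target in 4 moves.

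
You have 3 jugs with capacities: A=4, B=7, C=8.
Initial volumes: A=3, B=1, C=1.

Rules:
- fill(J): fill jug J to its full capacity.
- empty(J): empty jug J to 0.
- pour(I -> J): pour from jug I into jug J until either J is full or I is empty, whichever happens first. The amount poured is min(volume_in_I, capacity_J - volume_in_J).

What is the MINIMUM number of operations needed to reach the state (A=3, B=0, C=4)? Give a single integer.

BFS from (A=3, B=1, C=1). One shortest path:
  1. fill(B) -> (A=3 B=7 C=1)
  2. pour(A -> C) -> (A=0 B=7 C=4)
  3. pour(B -> A) -> (A=4 B=3 C=4)
  4. empty(A) -> (A=0 B=3 C=4)
  5. pour(B -> A) -> (A=3 B=0 C=4)
Reached target in 5 moves.

Answer: 5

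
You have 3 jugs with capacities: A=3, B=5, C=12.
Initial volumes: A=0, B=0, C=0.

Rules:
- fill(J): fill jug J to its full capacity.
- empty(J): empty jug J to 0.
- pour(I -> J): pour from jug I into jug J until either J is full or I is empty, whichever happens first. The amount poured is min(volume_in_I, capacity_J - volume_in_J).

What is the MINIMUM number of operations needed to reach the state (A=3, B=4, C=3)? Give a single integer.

Answer: 6

Derivation:
BFS from (A=0, B=0, C=0). One shortest path:
  1. fill(B) -> (A=0 B=5 C=0)
  2. pour(B -> A) -> (A=3 B=2 C=0)
  3. pour(A -> C) -> (A=0 B=2 C=3)
  4. pour(B -> A) -> (A=2 B=0 C=3)
  5. fill(B) -> (A=2 B=5 C=3)
  6. pour(B -> A) -> (A=3 B=4 C=3)
Reached target in 6 moves.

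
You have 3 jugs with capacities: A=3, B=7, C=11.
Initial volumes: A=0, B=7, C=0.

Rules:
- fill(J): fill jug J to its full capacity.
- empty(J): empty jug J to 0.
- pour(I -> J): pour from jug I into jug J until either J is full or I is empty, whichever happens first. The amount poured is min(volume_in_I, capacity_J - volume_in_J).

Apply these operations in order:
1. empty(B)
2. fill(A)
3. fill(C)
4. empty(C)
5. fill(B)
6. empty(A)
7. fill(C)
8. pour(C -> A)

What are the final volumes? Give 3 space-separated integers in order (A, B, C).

Answer: 3 7 8

Derivation:
Step 1: empty(B) -> (A=0 B=0 C=0)
Step 2: fill(A) -> (A=3 B=0 C=0)
Step 3: fill(C) -> (A=3 B=0 C=11)
Step 4: empty(C) -> (A=3 B=0 C=0)
Step 5: fill(B) -> (A=3 B=7 C=0)
Step 6: empty(A) -> (A=0 B=7 C=0)
Step 7: fill(C) -> (A=0 B=7 C=11)
Step 8: pour(C -> A) -> (A=3 B=7 C=8)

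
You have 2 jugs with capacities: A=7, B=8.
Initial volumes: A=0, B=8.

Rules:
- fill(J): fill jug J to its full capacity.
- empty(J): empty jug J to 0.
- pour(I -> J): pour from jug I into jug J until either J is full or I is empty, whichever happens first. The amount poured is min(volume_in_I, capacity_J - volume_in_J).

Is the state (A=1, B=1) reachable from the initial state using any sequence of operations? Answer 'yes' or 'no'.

Answer: no

Derivation:
BFS explored all 30 reachable states.
Reachable set includes: (0,0), (0,1), (0,2), (0,3), (0,4), (0,5), (0,6), (0,7), (0,8), (1,0), (1,8), (2,0) ...
Target (A=1, B=1) not in reachable set → no.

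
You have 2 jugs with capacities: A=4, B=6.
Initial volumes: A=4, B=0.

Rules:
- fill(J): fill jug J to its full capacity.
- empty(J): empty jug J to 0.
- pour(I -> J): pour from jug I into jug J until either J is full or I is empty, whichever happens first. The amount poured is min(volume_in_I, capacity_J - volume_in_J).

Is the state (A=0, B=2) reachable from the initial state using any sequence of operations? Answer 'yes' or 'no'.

BFS from (A=4, B=0):
  1. empty(A) -> (A=0 B=0)
  2. fill(B) -> (A=0 B=6)
  3. pour(B -> A) -> (A=4 B=2)
  4. empty(A) -> (A=0 B=2)
Target reached → yes.

Answer: yes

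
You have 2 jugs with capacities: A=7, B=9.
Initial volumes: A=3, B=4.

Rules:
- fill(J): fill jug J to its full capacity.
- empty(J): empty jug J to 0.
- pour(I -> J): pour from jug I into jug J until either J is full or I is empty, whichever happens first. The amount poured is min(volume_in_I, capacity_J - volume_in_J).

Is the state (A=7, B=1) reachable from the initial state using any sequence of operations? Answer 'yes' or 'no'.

BFS from (A=3, B=4):
  1. empty(B) -> (A=3 B=0)
  2. pour(A -> B) -> (A=0 B=3)
  3. fill(A) -> (A=7 B=3)
  4. pour(A -> B) -> (A=1 B=9)
  5. empty(B) -> (A=1 B=0)
  6. pour(A -> B) -> (A=0 B=1)
  7. fill(A) -> (A=7 B=1)
Target reached → yes.

Answer: yes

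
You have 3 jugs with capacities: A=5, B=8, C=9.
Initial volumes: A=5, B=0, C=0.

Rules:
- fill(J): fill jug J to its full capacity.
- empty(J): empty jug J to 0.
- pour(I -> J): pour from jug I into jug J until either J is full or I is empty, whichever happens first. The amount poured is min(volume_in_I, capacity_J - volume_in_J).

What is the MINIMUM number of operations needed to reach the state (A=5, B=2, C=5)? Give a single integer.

Answer: 7

Derivation:
BFS from (A=5, B=0, C=0). One shortest path:
  1. fill(B) -> (A=5 B=8 C=0)
  2. pour(B -> C) -> (A=5 B=0 C=8)
  3. fill(B) -> (A=5 B=8 C=8)
  4. pour(B -> C) -> (A=5 B=7 C=9)
  5. empty(C) -> (A=5 B=7 C=0)
  6. pour(A -> C) -> (A=0 B=7 C=5)
  7. pour(B -> A) -> (A=5 B=2 C=5)
Reached target in 7 moves.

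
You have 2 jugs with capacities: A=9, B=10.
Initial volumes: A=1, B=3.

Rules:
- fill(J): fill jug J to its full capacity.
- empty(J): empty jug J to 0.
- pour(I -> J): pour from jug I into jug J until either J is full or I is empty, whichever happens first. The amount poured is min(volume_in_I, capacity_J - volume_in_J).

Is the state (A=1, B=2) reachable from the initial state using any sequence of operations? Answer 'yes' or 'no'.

Answer: no

Derivation:
BFS explored all 39 reachable states.
Reachable set includes: (0,0), (0,1), (0,2), (0,3), (0,4), (0,5), (0,6), (0,7), (0,8), (0,9), (0,10), (1,0) ...
Target (A=1, B=2) not in reachable set → no.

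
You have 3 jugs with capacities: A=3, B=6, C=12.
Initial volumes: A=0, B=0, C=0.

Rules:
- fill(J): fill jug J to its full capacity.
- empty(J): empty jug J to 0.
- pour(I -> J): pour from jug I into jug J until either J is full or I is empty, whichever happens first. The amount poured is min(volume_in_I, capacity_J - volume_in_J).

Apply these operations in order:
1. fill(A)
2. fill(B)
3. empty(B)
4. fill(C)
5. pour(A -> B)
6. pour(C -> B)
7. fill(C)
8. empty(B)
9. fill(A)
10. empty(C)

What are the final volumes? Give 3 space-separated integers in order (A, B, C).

Step 1: fill(A) -> (A=3 B=0 C=0)
Step 2: fill(B) -> (A=3 B=6 C=0)
Step 3: empty(B) -> (A=3 B=0 C=0)
Step 4: fill(C) -> (A=3 B=0 C=12)
Step 5: pour(A -> B) -> (A=0 B=3 C=12)
Step 6: pour(C -> B) -> (A=0 B=6 C=9)
Step 7: fill(C) -> (A=0 B=6 C=12)
Step 8: empty(B) -> (A=0 B=0 C=12)
Step 9: fill(A) -> (A=3 B=0 C=12)
Step 10: empty(C) -> (A=3 B=0 C=0)

Answer: 3 0 0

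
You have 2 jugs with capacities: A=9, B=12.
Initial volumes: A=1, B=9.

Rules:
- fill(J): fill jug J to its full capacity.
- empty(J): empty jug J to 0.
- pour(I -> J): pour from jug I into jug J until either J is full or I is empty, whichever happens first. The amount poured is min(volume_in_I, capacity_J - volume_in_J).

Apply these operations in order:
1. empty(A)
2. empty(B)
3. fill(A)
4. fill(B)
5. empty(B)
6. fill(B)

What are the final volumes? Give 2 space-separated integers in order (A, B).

Step 1: empty(A) -> (A=0 B=9)
Step 2: empty(B) -> (A=0 B=0)
Step 3: fill(A) -> (A=9 B=0)
Step 4: fill(B) -> (A=9 B=12)
Step 5: empty(B) -> (A=9 B=0)
Step 6: fill(B) -> (A=9 B=12)

Answer: 9 12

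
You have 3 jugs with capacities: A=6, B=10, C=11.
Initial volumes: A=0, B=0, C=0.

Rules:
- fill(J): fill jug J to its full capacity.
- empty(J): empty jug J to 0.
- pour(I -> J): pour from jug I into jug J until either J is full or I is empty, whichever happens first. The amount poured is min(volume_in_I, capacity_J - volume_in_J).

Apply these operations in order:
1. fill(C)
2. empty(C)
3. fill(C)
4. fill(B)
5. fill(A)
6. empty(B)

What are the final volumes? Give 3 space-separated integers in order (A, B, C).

Step 1: fill(C) -> (A=0 B=0 C=11)
Step 2: empty(C) -> (A=0 B=0 C=0)
Step 3: fill(C) -> (A=0 B=0 C=11)
Step 4: fill(B) -> (A=0 B=10 C=11)
Step 5: fill(A) -> (A=6 B=10 C=11)
Step 6: empty(B) -> (A=6 B=0 C=11)

Answer: 6 0 11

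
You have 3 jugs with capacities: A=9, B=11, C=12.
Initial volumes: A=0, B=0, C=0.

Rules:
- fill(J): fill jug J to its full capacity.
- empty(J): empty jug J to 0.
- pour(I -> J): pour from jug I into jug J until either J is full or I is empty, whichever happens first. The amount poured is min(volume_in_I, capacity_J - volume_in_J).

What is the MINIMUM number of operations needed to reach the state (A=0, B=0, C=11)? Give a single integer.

BFS from (A=0, B=0, C=0). One shortest path:
  1. fill(B) -> (A=0 B=11 C=0)
  2. pour(B -> C) -> (A=0 B=0 C=11)
Reached target in 2 moves.

Answer: 2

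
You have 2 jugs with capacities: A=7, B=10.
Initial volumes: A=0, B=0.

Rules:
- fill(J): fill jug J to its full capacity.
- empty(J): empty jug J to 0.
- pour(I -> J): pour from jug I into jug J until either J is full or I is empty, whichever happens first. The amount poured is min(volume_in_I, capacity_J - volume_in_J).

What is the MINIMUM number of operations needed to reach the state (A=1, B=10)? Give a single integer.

BFS from (A=0, B=0). One shortest path:
  1. fill(A) -> (A=7 B=0)
  2. pour(A -> B) -> (A=0 B=7)
  3. fill(A) -> (A=7 B=7)
  4. pour(A -> B) -> (A=4 B=10)
  5. empty(B) -> (A=4 B=0)
  6. pour(A -> B) -> (A=0 B=4)
  7. fill(A) -> (A=7 B=4)
  8. pour(A -> B) -> (A=1 B=10)
Reached target in 8 moves.

Answer: 8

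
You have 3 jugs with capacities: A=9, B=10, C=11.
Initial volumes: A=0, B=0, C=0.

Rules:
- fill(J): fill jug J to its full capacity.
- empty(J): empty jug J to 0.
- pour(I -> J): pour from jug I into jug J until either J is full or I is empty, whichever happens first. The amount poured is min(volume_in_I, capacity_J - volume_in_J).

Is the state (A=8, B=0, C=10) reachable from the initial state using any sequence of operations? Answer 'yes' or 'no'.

BFS from (A=0, B=0, C=0):
  1. fill(A) -> (A=9 B=0 C=0)
  2. pour(A -> B) -> (A=0 B=9 C=0)
  3. fill(A) -> (A=9 B=9 C=0)
  4. pour(A -> B) -> (A=8 B=10 C=0)
  5. pour(B -> C) -> (A=8 B=0 C=10)
Target reached → yes.

Answer: yes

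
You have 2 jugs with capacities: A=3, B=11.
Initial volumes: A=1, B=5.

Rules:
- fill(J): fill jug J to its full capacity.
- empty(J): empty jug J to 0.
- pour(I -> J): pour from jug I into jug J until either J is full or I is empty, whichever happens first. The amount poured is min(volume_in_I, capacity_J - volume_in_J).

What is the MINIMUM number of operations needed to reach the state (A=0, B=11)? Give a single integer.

Answer: 2

Derivation:
BFS from (A=1, B=5). One shortest path:
  1. empty(A) -> (A=0 B=5)
  2. fill(B) -> (A=0 B=11)
Reached target in 2 moves.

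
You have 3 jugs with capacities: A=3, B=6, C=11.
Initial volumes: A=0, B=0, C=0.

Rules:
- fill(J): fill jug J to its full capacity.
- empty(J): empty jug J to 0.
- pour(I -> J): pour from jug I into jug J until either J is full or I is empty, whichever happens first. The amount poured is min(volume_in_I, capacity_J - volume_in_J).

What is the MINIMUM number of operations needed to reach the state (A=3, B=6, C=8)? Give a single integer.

Answer: 3

Derivation:
BFS from (A=0, B=0, C=0). One shortest path:
  1. fill(B) -> (A=0 B=6 C=0)
  2. fill(C) -> (A=0 B=6 C=11)
  3. pour(C -> A) -> (A=3 B=6 C=8)
Reached target in 3 moves.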